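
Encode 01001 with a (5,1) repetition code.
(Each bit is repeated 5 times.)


Each bit -> 5 copies

0000011111000000000011111


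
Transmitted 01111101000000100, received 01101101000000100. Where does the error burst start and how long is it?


XOR: 00010000000000000

Burst at position 3, length 1


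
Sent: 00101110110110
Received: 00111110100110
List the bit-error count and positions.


XOR: 00010000010000

2 error(s) at position(s): 3, 9


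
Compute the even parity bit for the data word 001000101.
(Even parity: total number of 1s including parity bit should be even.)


Number of 1s in data: 3
Parity bit: 1

1


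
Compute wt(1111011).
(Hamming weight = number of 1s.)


Counting 1s in 1111011

6


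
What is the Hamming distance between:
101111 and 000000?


XOR: 101111
Count of 1s: 5

5


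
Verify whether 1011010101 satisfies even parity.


Number of 1s: 6

Yes, parity is correct (6 ones)


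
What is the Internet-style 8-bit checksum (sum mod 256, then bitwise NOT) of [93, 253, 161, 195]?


Sum = 702 mod 256 = 190
Complement = 65

65


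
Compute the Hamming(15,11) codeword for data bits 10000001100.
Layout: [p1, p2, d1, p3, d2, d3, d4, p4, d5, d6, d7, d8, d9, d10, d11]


Parity bits: p1=0, p2=1, p3=0, p4=0

011000000001100


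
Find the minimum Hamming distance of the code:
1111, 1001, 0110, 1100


Comparing all pairs, minimum distance: 2
Can detect 1 errors, correct 0 errors

2


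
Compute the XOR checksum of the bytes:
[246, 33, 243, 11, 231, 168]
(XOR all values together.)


XOR chain: 246 ^ 33 ^ 243 ^ 11 ^ 231 ^ 168 = 96

96


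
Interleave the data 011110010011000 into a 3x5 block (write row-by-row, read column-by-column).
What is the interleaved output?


Matrix:
  01111
  00100
  11000
Read columns: 001101110100100

001101110100100


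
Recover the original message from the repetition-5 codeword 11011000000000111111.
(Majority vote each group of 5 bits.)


Groups: 11011, 00000, 00001, 11111
Majority votes: 1001

1001


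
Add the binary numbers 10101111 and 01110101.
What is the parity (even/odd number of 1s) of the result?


10101111 = 175
01110101 = 117
Sum = 292 = 100100100
1s count = 3

odd parity (3 ones in 100100100)


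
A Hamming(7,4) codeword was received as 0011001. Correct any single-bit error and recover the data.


Syndrome = 0: no error detected

Data: 1001 (no errors)


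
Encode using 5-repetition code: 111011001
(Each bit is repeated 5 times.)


Each bit -> 5 copies

111111111111111000001111111111000000000011111


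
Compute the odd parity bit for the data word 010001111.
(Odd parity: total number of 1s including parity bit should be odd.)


Number of 1s in data: 5
Parity bit: 0

0


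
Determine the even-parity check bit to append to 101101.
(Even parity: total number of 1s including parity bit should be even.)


Number of 1s in data: 4
Parity bit: 0

0


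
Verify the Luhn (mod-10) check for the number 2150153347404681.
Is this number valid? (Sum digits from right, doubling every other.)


Luhn sum = 67
67 mod 10 = 7

Invalid (Luhn sum mod 10 = 7)


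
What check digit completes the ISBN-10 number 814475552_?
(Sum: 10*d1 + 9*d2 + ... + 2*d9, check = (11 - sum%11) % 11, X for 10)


Weighted sum: 255
255 mod 11 = 2

Check digit: 9


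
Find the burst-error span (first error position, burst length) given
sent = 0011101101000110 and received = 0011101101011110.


XOR: 0000000000011000

Burst at position 11, length 2


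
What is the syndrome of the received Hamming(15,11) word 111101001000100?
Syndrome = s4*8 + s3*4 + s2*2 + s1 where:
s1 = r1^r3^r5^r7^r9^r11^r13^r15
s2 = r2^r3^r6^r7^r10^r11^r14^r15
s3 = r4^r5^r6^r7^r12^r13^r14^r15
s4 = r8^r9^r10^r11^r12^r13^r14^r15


s1=0, s2=1, s3=1, s4=0

Syndrome = 6 (error at position 6)


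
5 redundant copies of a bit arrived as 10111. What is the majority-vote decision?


Ones: 4 out of 5
Threshold: 3

1 (4/5 voted 1)


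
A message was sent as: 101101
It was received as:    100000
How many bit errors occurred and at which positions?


XOR: 001101

3 error(s) at position(s): 2, 3, 5


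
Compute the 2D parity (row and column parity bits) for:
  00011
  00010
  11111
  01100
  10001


Row parities: 01100
Column parities: 00011

Row P: 01100, Col P: 00011, Corner: 0


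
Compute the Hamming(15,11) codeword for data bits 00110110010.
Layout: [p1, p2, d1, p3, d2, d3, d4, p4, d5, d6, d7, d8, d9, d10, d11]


Parity bits: p1=0, p2=1, p3=1, p4=1

010101110110010


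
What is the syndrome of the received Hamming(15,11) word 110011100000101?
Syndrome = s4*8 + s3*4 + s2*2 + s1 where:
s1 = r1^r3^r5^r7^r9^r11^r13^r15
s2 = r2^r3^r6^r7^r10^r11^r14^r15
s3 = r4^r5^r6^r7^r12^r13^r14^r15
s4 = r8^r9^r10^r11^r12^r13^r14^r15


s1=1, s2=0, s3=1, s4=0

Syndrome = 5 (error at position 5)


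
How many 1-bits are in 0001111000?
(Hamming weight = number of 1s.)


Counting 1s in 0001111000

4


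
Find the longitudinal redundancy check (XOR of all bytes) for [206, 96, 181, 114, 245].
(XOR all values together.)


XOR chain: 206 ^ 96 ^ 181 ^ 114 ^ 245 = 156

156


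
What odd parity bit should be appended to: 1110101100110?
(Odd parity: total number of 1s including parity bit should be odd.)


Number of 1s in data: 8
Parity bit: 1

1


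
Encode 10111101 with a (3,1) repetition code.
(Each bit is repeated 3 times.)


Each bit -> 3 copies

111000111111111111000111


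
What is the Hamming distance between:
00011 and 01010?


XOR: 01001
Count of 1s: 2

2


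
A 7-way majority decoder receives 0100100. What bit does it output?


Ones: 2 out of 7
Threshold: 4

0 (2/7 voted 1)


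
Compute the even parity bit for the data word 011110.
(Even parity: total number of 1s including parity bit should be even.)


Number of 1s in data: 4
Parity bit: 0

0


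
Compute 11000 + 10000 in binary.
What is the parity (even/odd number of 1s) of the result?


11000 = 24
10000 = 16
Sum = 40 = 101000
1s count = 2

even parity (2 ones in 101000)


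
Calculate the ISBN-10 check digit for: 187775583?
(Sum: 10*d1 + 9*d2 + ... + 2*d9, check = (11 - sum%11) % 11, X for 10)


Weighted sum: 304
304 mod 11 = 7

Check digit: 4


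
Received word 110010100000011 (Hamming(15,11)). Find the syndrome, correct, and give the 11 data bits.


Syndrome = 0: no error detected

Data: 01010000011 (no errors)


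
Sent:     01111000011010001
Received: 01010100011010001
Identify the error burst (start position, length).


XOR: 00101100000000000

Burst at position 2, length 4


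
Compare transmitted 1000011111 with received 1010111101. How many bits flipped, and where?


XOR: 0010100010

3 error(s) at position(s): 2, 4, 8


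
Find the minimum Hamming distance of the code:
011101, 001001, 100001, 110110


Comparing all pairs, minimum distance: 2
Can detect 1 errors, correct 0 errors

2


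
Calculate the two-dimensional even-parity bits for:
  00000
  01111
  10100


Row parities: 000
Column parities: 11011

Row P: 000, Col P: 11011, Corner: 0


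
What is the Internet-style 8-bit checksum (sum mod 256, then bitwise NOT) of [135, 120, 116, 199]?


Sum = 570 mod 256 = 58
Complement = 197

197


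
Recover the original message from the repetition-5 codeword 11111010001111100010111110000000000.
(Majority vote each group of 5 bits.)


Groups: 11111, 01000, 11111, 00010, 11111, 00000, 00000
Majority votes: 1010100

1010100


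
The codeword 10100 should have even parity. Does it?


Number of 1s: 2

Yes, parity is correct (2 ones)


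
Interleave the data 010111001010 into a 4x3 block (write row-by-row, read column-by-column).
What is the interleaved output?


Matrix:
  010
  111
  001
  010
Read columns: 010011010110

010011010110


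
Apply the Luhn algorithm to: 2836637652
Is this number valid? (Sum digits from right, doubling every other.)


Luhn sum = 44
44 mod 10 = 4

Invalid (Luhn sum mod 10 = 4)


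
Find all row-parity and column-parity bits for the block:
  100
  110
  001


Row parities: 101
Column parities: 011

Row P: 101, Col P: 011, Corner: 0


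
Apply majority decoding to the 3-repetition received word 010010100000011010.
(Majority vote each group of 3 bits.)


Groups: 010, 010, 100, 000, 011, 010
Majority votes: 000010

000010


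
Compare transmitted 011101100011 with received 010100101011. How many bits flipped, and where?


XOR: 001001001000

3 error(s) at position(s): 2, 5, 8


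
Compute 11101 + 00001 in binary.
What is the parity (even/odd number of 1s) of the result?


11101 = 29
00001 = 1
Sum = 30 = 11110
1s count = 4

even parity (4 ones in 11110)


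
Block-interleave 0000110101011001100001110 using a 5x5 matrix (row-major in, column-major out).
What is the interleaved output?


Matrix:
  00001
  10101
  01100
  11000
  01110
Read columns: 0101000111011010000111000

0101000111011010000111000


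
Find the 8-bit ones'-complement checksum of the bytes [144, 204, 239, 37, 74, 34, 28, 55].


Sum = 815 mod 256 = 47
Complement = 208

208


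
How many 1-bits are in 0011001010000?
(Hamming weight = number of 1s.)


Counting 1s in 0011001010000

4


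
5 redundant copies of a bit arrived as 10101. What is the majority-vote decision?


Ones: 3 out of 5
Threshold: 3

1 (3/5 voted 1)


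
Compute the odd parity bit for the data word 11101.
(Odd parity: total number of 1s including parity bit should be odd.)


Number of 1s in data: 4
Parity bit: 1

1


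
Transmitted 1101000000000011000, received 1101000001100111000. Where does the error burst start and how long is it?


XOR: 0000000001100100000

Burst at position 9, length 5


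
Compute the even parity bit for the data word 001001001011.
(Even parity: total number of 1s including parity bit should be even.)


Number of 1s in data: 5
Parity bit: 1

1


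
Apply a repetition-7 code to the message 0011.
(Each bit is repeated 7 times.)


Each bit -> 7 copies

0000000000000011111111111111


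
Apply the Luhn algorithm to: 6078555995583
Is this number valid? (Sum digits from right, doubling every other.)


Luhn sum = 65
65 mod 10 = 5

Invalid (Luhn sum mod 10 = 5)


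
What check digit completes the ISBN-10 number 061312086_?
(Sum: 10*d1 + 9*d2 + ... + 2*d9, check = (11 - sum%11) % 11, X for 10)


Weighted sum: 135
135 mod 11 = 3

Check digit: 8


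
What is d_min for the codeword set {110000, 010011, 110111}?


Comparing all pairs, minimum distance: 2
Can detect 1 errors, correct 0 errors

2


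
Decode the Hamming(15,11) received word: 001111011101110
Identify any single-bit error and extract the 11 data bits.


Syndrome = 0: no error detected

Data: 11101101110 (no errors)


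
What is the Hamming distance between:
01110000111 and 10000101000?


XOR: 11110101111
Count of 1s: 9

9


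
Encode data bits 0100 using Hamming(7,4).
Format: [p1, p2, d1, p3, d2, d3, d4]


Parity bits: p1=1, p2=0, p3=1

1001100


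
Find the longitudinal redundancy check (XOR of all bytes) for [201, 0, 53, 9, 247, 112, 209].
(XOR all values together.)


XOR chain: 201 ^ 0 ^ 53 ^ 9 ^ 247 ^ 112 ^ 209 = 163

163


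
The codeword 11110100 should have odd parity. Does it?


Number of 1s: 5

Yes, parity is correct (5 ones)


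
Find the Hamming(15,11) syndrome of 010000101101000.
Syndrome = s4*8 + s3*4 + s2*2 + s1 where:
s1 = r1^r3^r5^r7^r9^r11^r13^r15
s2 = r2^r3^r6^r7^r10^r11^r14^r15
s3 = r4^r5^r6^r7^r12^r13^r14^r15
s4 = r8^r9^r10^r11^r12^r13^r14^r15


s1=0, s2=1, s3=0, s4=1

Syndrome = 10 (error at position 10)


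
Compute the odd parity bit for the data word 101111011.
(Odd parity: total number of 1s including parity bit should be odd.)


Number of 1s in data: 7
Parity bit: 0

0


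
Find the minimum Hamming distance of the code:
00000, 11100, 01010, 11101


Comparing all pairs, minimum distance: 1
Can detect 0 errors, correct 0 errors

1


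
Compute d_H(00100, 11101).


XOR: 11001
Count of 1s: 3

3


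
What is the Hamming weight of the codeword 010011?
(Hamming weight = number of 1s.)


Counting 1s in 010011

3


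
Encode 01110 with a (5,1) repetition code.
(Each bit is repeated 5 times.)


Each bit -> 5 copies

0000011111111111111100000


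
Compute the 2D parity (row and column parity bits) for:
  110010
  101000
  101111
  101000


Row parities: 1010
Column parities: 011101

Row P: 1010, Col P: 011101, Corner: 0


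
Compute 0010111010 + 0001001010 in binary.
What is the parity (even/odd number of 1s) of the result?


0010111010 = 186
0001001010 = 74
Sum = 260 = 100000100
1s count = 2

even parity (2 ones in 100000100)


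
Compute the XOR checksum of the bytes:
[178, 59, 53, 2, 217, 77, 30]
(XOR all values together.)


XOR chain: 178 ^ 59 ^ 53 ^ 2 ^ 217 ^ 77 ^ 30 = 52

52


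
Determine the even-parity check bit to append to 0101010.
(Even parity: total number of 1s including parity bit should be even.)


Number of 1s in data: 3
Parity bit: 1

1


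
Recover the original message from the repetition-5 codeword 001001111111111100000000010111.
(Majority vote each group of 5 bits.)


Groups: 00100, 11111, 11111, 10000, 00000, 10111
Majority votes: 011001

011001


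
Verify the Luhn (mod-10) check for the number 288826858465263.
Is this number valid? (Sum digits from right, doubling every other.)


Luhn sum = 69
69 mod 10 = 9

Invalid (Luhn sum mod 10 = 9)


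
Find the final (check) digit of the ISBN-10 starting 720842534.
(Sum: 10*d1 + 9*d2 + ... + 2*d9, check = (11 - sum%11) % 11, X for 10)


Weighted sum: 215
215 mod 11 = 6

Check digit: 5


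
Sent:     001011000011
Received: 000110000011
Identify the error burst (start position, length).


XOR: 001101000000

Burst at position 2, length 4


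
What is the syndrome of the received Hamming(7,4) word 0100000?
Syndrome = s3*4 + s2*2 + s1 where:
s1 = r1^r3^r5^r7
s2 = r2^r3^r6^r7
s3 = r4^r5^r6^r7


s1=0, s2=1, s3=0

Syndrome = 2 (error at position 2)


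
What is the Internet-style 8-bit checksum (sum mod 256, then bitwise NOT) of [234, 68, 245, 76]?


Sum = 623 mod 256 = 111
Complement = 144

144


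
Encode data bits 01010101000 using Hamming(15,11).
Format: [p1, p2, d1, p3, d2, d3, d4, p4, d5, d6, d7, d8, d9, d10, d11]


Parity bits: p1=0, p2=0, p3=1, p4=0

000110100101000


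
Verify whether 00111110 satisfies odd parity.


Number of 1s: 5

Yes, parity is correct (5 ones)


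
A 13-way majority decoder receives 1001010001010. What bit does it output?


Ones: 5 out of 13
Threshold: 7

0 (5/13 voted 1)


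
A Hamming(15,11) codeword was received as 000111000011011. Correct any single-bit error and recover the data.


Syndrome = 1: error at position 1

Data: 01100011011 (corrected bit 1)


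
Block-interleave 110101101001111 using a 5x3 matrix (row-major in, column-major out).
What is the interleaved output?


Matrix:
  110
  101
  101
  001
  111
Read columns: 111011000101111

111011000101111


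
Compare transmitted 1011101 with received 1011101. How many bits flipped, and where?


XOR: 0000000

0 errors (received matches sent)


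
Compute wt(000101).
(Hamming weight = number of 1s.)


Counting 1s in 000101

2


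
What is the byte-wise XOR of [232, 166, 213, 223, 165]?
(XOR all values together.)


XOR chain: 232 ^ 166 ^ 213 ^ 223 ^ 165 = 225

225


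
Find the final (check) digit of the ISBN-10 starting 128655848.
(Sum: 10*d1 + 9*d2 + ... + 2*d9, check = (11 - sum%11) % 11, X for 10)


Weighted sum: 249
249 mod 11 = 7

Check digit: 4


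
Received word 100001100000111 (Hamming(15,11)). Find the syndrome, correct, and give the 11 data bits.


Syndrome = 12: error at position 12

Data: 00110001111 (corrected bit 12)


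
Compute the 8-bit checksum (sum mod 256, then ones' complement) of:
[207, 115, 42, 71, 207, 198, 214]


Sum = 1054 mod 256 = 30
Complement = 225

225


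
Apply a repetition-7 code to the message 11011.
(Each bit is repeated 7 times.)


Each bit -> 7 copies

11111111111111000000011111111111111


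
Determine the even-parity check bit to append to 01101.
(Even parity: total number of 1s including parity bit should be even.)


Number of 1s in data: 3
Parity bit: 1

1


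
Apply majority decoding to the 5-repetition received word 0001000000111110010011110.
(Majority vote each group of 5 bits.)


Groups: 00010, 00000, 11111, 00100, 11110
Majority votes: 00101

00101


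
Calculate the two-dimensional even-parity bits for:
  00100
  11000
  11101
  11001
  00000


Row parities: 10010
Column parities: 11000

Row P: 10010, Col P: 11000, Corner: 0


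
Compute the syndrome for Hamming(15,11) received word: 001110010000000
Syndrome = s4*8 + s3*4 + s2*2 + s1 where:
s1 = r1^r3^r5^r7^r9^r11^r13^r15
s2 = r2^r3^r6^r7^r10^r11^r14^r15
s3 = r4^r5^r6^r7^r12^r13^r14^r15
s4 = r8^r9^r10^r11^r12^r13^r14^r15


s1=0, s2=1, s3=0, s4=1

Syndrome = 10 (error at position 10)


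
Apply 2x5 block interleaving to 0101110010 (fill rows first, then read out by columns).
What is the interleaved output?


Matrix:
  01011
  10010
Read columns: 0110001110

0110001110


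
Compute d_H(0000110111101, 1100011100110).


XOR: 1100101011011
Count of 1s: 8

8


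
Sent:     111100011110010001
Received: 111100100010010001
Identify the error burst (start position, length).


XOR: 000000111100000000

Burst at position 6, length 4


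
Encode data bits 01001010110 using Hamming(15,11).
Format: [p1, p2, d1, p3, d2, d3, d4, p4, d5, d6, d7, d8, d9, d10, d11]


Parity bits: p1=0, p2=0, p3=1, p4=0

000110001010110


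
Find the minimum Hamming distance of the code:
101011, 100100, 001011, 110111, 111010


Comparing all pairs, minimum distance: 1
Can detect 0 errors, correct 0 errors

1


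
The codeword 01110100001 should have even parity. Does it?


Number of 1s: 5

No, parity error (5 ones)


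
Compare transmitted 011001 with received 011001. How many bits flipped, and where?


XOR: 000000

0 errors (received matches sent)


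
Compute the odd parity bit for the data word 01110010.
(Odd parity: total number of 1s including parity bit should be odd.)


Number of 1s in data: 4
Parity bit: 1

1


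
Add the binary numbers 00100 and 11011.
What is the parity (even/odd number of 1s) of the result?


00100 = 4
11011 = 27
Sum = 31 = 11111
1s count = 5

odd parity (5 ones in 11111)


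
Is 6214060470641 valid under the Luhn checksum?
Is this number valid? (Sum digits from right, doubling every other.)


Luhn sum = 52
52 mod 10 = 2

Invalid (Luhn sum mod 10 = 2)


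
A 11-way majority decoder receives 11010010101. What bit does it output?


Ones: 6 out of 11
Threshold: 6

1 (6/11 voted 1)


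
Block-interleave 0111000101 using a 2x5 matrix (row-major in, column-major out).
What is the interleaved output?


Matrix:
  01110
  00101
Read columns: 0010111001

0010111001


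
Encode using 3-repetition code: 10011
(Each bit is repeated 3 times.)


Each bit -> 3 copies

111000000111111


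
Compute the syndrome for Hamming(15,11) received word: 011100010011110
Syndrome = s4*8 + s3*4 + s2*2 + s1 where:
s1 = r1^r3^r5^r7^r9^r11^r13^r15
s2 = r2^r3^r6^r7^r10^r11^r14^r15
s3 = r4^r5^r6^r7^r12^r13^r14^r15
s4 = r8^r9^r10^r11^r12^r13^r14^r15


s1=1, s2=0, s3=0, s4=1

Syndrome = 9 (error at position 9)


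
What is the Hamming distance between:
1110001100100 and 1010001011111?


XOR: 0100000111011
Count of 1s: 6

6


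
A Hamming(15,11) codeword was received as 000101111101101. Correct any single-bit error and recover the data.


Syndrome = 0: no error detected

Data: 00111101101 (no errors)


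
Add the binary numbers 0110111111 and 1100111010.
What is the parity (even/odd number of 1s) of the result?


0110111111 = 447
1100111010 = 826
Sum = 1273 = 10011111001
1s count = 7

odd parity (7 ones in 10011111001)


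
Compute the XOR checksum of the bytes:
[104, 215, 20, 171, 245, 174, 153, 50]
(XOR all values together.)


XOR chain: 104 ^ 215 ^ 20 ^ 171 ^ 245 ^ 174 ^ 153 ^ 50 = 240

240


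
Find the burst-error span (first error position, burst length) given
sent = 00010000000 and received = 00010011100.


XOR: 00000011100

Burst at position 6, length 3


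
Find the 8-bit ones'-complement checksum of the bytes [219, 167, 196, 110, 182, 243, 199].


Sum = 1316 mod 256 = 36
Complement = 219

219


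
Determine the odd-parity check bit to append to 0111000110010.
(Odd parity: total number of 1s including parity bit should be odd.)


Number of 1s in data: 6
Parity bit: 1

1


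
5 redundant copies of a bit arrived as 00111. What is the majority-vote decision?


Ones: 3 out of 5
Threshold: 3

1 (3/5 voted 1)


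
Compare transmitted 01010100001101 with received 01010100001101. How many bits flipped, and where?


XOR: 00000000000000

0 errors (received matches sent)


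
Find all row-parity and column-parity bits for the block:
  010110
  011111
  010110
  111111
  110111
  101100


Row parities: 111011
Column parities: 111011

Row P: 111011, Col P: 111011, Corner: 1


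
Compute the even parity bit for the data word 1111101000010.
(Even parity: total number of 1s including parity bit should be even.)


Number of 1s in data: 7
Parity bit: 1

1


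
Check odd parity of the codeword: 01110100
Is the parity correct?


Number of 1s: 4

No, parity error (4 ones)


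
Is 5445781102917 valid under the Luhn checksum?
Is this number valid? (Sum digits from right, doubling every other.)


Luhn sum = 57
57 mod 10 = 7

Invalid (Luhn sum mod 10 = 7)


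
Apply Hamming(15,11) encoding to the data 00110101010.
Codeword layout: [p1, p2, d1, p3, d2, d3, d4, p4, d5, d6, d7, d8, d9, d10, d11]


Parity bits: p1=1, p2=0, p3=0, p4=1

100001110101010


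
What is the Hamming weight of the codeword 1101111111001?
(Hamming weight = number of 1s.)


Counting 1s in 1101111111001

10


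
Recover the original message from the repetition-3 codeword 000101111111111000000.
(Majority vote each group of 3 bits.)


Groups: 000, 101, 111, 111, 111, 000, 000
Majority votes: 0111100

0111100


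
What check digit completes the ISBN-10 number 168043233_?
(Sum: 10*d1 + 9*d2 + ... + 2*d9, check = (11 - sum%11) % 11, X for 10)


Weighted sum: 190
190 mod 11 = 3

Check digit: 8


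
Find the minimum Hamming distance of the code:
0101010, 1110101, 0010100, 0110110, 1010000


Comparing all pairs, minimum distance: 2
Can detect 1 errors, correct 0 errors

2


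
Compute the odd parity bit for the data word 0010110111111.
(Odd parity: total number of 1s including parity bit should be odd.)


Number of 1s in data: 9
Parity bit: 0

0


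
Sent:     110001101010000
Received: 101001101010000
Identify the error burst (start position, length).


XOR: 011000000000000

Burst at position 1, length 2


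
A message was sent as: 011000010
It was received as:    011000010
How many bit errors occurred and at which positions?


XOR: 000000000

0 errors (received matches sent)


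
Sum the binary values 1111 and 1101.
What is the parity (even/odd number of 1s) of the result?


1111 = 15
1101 = 13
Sum = 28 = 11100
1s count = 3

odd parity (3 ones in 11100)


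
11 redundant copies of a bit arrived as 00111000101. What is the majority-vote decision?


Ones: 5 out of 11
Threshold: 6

0 (5/11 voted 1)


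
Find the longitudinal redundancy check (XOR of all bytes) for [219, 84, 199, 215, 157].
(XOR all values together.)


XOR chain: 219 ^ 84 ^ 199 ^ 215 ^ 157 = 2

2


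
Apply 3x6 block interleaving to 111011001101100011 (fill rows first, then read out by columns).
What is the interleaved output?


Matrix:
  111011
  001101
  100011
Read columns: 101100110010101111

101100110010101111


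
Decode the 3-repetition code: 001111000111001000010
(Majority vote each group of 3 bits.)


Groups: 001, 111, 000, 111, 001, 000, 010
Majority votes: 0101000

0101000


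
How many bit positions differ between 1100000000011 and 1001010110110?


XOR: 0101010110101
Count of 1s: 7

7


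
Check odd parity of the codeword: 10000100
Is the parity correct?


Number of 1s: 2

No, parity error (2 ones)


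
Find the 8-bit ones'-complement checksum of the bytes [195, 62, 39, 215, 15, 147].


Sum = 673 mod 256 = 161
Complement = 94

94


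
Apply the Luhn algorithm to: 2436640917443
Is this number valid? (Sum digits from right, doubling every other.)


Luhn sum = 60
60 mod 10 = 0

Valid (Luhn sum mod 10 = 0)


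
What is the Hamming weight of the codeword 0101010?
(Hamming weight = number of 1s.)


Counting 1s in 0101010

3


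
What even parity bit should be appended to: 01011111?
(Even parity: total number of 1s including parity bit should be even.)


Number of 1s in data: 6
Parity bit: 0

0


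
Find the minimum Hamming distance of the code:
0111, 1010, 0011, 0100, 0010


Comparing all pairs, minimum distance: 1
Can detect 0 errors, correct 0 errors

1


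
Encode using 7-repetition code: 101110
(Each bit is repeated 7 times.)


Each bit -> 7 copies

111111100000001111111111111111111110000000


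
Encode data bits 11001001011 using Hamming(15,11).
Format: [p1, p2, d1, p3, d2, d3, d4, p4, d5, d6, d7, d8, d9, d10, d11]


Parity bits: p1=0, p2=1, p3=0, p4=0

011010001001011


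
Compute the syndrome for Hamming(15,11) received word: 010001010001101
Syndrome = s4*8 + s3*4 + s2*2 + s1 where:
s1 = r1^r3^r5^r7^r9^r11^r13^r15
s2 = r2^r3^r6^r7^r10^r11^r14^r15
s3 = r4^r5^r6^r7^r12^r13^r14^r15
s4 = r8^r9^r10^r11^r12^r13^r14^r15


s1=0, s2=1, s3=0, s4=0

Syndrome = 2 (error at position 2)


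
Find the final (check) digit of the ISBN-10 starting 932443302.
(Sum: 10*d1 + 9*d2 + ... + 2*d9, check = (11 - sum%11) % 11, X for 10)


Weighted sum: 216
216 mod 11 = 7

Check digit: 4


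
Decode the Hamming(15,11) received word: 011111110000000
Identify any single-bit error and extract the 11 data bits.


Syndrome = 9: error at position 9

Data: 11111000000 (corrected bit 9)


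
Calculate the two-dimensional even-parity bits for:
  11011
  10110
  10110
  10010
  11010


Row parities: 01101
Column parities: 10011

Row P: 01101, Col P: 10011, Corner: 1


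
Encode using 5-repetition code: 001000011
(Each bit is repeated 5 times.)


Each bit -> 5 copies

000000000011111000000000000000000001111111111


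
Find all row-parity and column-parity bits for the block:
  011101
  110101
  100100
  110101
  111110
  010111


Row parities: 000010
Column parities: 010000

Row P: 000010, Col P: 010000, Corner: 1


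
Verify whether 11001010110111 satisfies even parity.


Number of 1s: 9

No, parity error (9 ones)


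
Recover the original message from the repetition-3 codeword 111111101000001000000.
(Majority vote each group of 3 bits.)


Groups: 111, 111, 101, 000, 001, 000, 000
Majority votes: 1110000

1110000


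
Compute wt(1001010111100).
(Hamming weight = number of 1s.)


Counting 1s in 1001010111100

7


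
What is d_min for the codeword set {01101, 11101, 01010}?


Comparing all pairs, minimum distance: 1
Can detect 0 errors, correct 0 errors

1


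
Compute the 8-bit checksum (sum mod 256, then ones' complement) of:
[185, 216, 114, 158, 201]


Sum = 874 mod 256 = 106
Complement = 149

149


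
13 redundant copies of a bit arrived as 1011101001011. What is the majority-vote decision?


Ones: 8 out of 13
Threshold: 7

1 (8/13 voted 1)


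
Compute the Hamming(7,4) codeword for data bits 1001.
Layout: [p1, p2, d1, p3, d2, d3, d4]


Parity bits: p1=0, p2=0, p3=1

0011001


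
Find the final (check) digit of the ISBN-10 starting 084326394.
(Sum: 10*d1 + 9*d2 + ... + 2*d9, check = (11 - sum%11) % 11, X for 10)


Weighted sum: 214
214 mod 11 = 5

Check digit: 6


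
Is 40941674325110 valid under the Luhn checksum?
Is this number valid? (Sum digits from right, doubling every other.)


Luhn sum = 50
50 mod 10 = 0

Valid (Luhn sum mod 10 = 0)


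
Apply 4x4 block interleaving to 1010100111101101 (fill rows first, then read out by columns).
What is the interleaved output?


Matrix:
  1010
  1001
  1110
  1101
Read columns: 1111001110100101

1111001110100101


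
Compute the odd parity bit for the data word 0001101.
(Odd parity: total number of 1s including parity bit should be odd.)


Number of 1s in data: 3
Parity bit: 0

0


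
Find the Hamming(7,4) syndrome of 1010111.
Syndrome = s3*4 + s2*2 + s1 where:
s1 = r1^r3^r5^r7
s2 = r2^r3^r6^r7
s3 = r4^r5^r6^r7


s1=0, s2=1, s3=1

Syndrome = 6 (error at position 6)


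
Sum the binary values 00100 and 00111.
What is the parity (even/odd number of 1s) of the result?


00100 = 4
00111 = 7
Sum = 11 = 1011
1s count = 3

odd parity (3 ones in 1011)


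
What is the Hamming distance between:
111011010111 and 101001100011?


XOR: 010010110100
Count of 1s: 5

5


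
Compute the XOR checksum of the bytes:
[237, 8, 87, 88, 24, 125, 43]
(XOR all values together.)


XOR chain: 237 ^ 8 ^ 87 ^ 88 ^ 24 ^ 125 ^ 43 = 164

164


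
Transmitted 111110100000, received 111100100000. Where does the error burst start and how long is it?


XOR: 000010000000

Burst at position 4, length 1


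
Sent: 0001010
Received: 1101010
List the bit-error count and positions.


XOR: 1100000

2 error(s) at position(s): 0, 1


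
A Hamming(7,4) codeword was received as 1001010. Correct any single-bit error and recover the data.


Syndrome = 3: error at position 3

Data: 1010 (corrected bit 3)


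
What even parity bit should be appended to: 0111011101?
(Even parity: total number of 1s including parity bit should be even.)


Number of 1s in data: 7
Parity bit: 1

1


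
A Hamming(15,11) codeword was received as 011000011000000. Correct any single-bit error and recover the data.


Syndrome = 0: no error detected

Data: 10001000000 (no errors)


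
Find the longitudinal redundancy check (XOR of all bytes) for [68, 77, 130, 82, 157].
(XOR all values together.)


XOR chain: 68 ^ 77 ^ 130 ^ 82 ^ 157 = 68

68


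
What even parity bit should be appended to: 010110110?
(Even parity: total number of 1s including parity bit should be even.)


Number of 1s in data: 5
Parity bit: 1

1


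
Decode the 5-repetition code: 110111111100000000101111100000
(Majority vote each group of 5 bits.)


Groups: 11011, 11111, 00000, 00010, 11111, 00000
Majority votes: 110010

110010


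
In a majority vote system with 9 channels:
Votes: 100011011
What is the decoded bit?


Ones: 5 out of 9
Threshold: 5

1 (5/9 voted 1)


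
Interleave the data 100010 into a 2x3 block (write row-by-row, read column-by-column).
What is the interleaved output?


Matrix:
  100
  010
Read columns: 100100

100100


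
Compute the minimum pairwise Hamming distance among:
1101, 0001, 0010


Comparing all pairs, minimum distance: 2
Can detect 1 errors, correct 0 errors

2


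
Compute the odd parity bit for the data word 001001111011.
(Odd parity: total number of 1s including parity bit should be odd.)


Number of 1s in data: 7
Parity bit: 0

0


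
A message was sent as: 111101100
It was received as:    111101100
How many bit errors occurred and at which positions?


XOR: 000000000

0 errors (received matches sent)


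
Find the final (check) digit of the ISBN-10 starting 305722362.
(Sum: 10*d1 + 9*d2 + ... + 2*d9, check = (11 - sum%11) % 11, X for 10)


Weighted sum: 175
175 mod 11 = 10

Check digit: 1


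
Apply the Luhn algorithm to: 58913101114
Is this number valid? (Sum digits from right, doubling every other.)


Luhn sum = 37
37 mod 10 = 7

Invalid (Luhn sum mod 10 = 7)


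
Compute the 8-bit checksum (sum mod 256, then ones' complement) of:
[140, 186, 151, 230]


Sum = 707 mod 256 = 195
Complement = 60

60


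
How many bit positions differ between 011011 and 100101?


XOR: 111110
Count of 1s: 5

5


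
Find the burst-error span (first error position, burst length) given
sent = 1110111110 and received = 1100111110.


XOR: 0010000000

Burst at position 2, length 1


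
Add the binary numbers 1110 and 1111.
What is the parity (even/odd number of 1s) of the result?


1110 = 14
1111 = 15
Sum = 29 = 11101
1s count = 4

even parity (4 ones in 11101)


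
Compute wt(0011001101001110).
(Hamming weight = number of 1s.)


Counting 1s in 0011001101001110

8


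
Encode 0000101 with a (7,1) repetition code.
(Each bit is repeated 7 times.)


Each bit -> 7 copies

0000000000000000000000000000111111100000001111111


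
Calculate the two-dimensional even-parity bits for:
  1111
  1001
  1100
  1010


Row parities: 0000
Column parities: 0000

Row P: 0000, Col P: 0000, Corner: 0


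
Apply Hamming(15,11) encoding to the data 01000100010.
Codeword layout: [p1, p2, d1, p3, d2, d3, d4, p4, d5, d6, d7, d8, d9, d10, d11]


Parity bits: p1=1, p2=0, p3=0, p4=0

100010000100010


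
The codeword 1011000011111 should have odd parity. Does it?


Number of 1s: 8

No, parity error (8 ones)


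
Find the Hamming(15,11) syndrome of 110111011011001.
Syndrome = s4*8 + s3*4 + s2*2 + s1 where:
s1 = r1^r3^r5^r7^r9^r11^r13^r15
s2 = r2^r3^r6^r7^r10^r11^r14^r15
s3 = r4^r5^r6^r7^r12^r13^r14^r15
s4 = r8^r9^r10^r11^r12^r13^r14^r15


s1=1, s2=0, s3=1, s4=1

Syndrome = 13 (error at position 13)


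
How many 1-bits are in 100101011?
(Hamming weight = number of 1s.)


Counting 1s in 100101011

5


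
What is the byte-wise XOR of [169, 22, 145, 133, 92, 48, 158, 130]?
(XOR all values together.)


XOR chain: 169 ^ 22 ^ 145 ^ 133 ^ 92 ^ 48 ^ 158 ^ 130 = 219

219


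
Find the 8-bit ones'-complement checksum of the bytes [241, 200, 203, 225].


Sum = 869 mod 256 = 101
Complement = 154

154


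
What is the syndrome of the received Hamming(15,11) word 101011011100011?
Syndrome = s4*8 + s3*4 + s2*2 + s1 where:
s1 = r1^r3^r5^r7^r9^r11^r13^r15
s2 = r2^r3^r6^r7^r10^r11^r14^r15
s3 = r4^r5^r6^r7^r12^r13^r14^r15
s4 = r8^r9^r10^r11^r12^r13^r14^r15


s1=1, s2=1, s3=0, s4=1

Syndrome = 11 (error at position 11)


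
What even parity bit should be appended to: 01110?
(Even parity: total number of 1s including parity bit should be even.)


Number of 1s in data: 3
Parity bit: 1

1


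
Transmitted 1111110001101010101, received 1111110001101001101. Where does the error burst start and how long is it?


XOR: 0000000000000011000

Burst at position 14, length 2


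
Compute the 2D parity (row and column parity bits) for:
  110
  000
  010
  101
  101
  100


Row parities: 001001
Column parities: 000

Row P: 001001, Col P: 000, Corner: 0


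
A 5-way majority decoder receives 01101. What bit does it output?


Ones: 3 out of 5
Threshold: 3

1 (3/5 voted 1)


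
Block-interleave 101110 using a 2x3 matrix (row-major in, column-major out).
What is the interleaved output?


Matrix:
  101
  110
Read columns: 110110

110110


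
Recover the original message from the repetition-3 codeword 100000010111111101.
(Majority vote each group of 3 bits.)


Groups: 100, 000, 010, 111, 111, 101
Majority votes: 000111

000111


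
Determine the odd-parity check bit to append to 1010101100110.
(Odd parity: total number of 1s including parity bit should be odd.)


Number of 1s in data: 7
Parity bit: 0

0


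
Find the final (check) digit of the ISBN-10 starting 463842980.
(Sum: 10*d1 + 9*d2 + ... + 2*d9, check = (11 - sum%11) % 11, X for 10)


Weighted sum: 268
268 mod 11 = 4

Check digit: 7


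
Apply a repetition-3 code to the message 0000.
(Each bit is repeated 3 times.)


Each bit -> 3 copies

000000000000


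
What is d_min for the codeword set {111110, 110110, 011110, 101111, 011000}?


Comparing all pairs, minimum distance: 1
Can detect 0 errors, correct 0 errors

1


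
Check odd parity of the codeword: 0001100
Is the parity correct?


Number of 1s: 2

No, parity error (2 ones)


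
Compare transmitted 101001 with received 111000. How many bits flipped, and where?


XOR: 010001

2 error(s) at position(s): 1, 5


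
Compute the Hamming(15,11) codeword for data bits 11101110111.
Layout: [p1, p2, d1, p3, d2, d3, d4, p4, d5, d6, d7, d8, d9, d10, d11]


Parity bits: p1=0, p2=0, p3=1, p4=0

001111001110111


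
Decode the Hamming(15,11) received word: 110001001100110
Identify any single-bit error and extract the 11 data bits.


Syndrome = 5: error at position 5

Data: 01101100110 (corrected bit 5)


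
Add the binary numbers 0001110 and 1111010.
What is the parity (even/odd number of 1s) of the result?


0001110 = 14
1111010 = 122
Sum = 136 = 10001000
1s count = 2

even parity (2 ones in 10001000)


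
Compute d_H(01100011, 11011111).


XOR: 10111100
Count of 1s: 5

5


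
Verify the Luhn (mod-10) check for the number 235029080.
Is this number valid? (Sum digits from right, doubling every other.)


Luhn sum = 31
31 mod 10 = 1

Invalid (Luhn sum mod 10 = 1)


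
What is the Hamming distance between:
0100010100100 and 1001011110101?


XOR: 1101001010001
Count of 1s: 6

6


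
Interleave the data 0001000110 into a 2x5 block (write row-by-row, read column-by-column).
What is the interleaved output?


Matrix:
  00010
  00110
Read columns: 0000011100

0000011100


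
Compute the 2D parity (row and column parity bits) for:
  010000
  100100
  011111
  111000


Row parities: 1011
Column parities: 010011

Row P: 1011, Col P: 010011, Corner: 1


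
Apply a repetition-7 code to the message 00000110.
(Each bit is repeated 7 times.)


Each bit -> 7 copies

00000000000000000000000000000000000111111111111110000000


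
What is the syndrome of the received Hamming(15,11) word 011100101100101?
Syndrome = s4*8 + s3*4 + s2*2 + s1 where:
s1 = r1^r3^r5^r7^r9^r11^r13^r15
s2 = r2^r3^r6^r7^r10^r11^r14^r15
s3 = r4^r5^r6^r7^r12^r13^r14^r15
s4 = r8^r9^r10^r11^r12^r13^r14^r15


s1=1, s2=1, s3=0, s4=0

Syndrome = 3 (error at position 3)


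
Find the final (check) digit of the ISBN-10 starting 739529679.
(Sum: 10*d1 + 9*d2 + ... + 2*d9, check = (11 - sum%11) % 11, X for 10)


Weighted sum: 324
324 mod 11 = 5

Check digit: 6


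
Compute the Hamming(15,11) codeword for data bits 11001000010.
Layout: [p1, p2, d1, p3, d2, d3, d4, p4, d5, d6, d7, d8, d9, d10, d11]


Parity bits: p1=1, p2=0, p3=0, p4=0

101010001000010


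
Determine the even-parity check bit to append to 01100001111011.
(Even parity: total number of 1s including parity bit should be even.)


Number of 1s in data: 8
Parity bit: 0

0


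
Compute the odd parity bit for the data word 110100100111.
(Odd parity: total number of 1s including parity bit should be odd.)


Number of 1s in data: 7
Parity bit: 0

0


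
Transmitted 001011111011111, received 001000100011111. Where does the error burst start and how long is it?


XOR: 000011011000000

Burst at position 4, length 5


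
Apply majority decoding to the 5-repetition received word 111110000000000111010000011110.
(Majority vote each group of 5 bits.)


Groups: 11111, 00000, 00000, 11101, 00000, 11110
Majority votes: 100101

100101


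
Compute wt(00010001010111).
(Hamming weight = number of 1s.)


Counting 1s in 00010001010111

6
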